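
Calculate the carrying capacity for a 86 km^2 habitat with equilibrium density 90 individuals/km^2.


K = 90 * 86 = 7740 individuals

7740 individuals


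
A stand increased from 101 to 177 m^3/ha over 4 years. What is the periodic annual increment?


PAI = (V2 - V1) / period = (177 - 101) / 4 = 76 / 4 = 19.00 m^3/ha/yr

19.00 m^3/ha/yr


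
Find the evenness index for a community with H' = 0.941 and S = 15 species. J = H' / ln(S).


ln(15) = 2.70805
J = H' / ln(S) = 0.941 / 2.70805 = 0.347483 ≈ 0.3475

0.3475


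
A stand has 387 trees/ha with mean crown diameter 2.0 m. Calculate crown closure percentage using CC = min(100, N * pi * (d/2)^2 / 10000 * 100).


(d/2)^2 = (2.0/2)^2 = 1^2 = 1
Crown area = 3.141593 * 1 = 3.14159 m^2
N * area / 10000 * 100 = 387 * 3.14159 / 10000 * 100 = 12.1580
CC = min(100, 12.1580) = 12.1580 ≈ 12.2%

12.2%


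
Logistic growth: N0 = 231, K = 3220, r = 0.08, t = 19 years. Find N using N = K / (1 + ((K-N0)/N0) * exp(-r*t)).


(K - N0)/N0 = (3220 - 231)/231 = 2989/231 = 12.9394
r*t = 0.08 * 19 = 1.52; exp(-1.52) = 0.218712
12.9394 * 0.218712 = 2.83000
1 + 2.83000 = 3.83000
N = 3220 / 3.83000 = 840.731 ≈ 841

841


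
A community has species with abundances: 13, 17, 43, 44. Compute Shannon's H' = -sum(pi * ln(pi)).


Total N = 13 + 17 + 43 + 44 = 117
Per-species terms:
  p = 13/117 = 0.111111; ln(p) = -2.197226; p*ln(p) = 0.111111 * (-2.197226) = -0.244136
  p = 17/117 = 0.145299; ln(p) = -1.928962; p*ln(p) = 0.145299 * (-1.928962) = -0.280276
  p = 43/117 = 0.367521; ln(p) = -1.000975; p*ln(p) = 0.367521 * (-1.000975) = -0.367879
  p = 44/117 = 0.376068; ln(p) = -0.977985; p*ln(p) = 0.376068 * (-0.977985) = -0.367789
sum(p*ln(p)) = (-0.244136) + (-0.280276) + (-0.367879) + (-0.367789) = -1.260080
H' = -(-1.260080) = 1.260080 ≈ 1.2601

1.2601


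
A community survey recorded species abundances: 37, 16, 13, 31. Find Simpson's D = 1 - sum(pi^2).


Total N = 37 + 16 + 13 + 31 = 97
Per-species terms:
  p = 37/97 = 0.381443; p^2 = 0.381443^2 = 0.145499
  p = 16/97 = 0.164948; p^2 = 0.164948^2 = 0.027208
  p = 13/97 = 0.134021; p^2 = 0.134021^2 = 0.017962
  p = 31/97 = 0.319588; p^2 = 0.319588^2 = 0.102136
sum(p^2) = 0.145499 + 0.027208 + 0.017962 + 0.102136 = 0.292805
D = 1 - 0.292805 = 0.707195 ≈ 0.7072

0.7072


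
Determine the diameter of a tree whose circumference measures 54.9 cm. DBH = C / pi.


DBH = C / pi = 54.9 / 3.141593 = 17.4752 ≈ 17.48 cm

17.48 cm


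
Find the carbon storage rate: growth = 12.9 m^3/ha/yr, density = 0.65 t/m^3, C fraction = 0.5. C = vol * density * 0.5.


C = 12.9 * 0.65 * 0.5 = 4.1925 ≈ 4.19 t C/ha/yr

4.19 t C/ha/yr


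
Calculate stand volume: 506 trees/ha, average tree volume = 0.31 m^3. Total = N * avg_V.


V_stand = 506 * 0.31 = 156.86 ≈ 156.9 m^3/ha

156.9 m^3/ha


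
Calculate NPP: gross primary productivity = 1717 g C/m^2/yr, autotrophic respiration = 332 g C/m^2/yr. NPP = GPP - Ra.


NPP = GPP - Ra = 1717 - 332 = 1385 g C/m^2/yr

1385 g C/m^2/yr


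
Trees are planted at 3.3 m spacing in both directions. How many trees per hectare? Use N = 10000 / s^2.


N = 10000 / 3.3^2 = 10000 / 10.89 = 918.274 ≈ 918 trees/ha

918 trees/ha


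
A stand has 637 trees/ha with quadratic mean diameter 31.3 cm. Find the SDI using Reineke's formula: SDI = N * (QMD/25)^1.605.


QMD/25 = 31.3/25 = 1.252
(1.252)^1.605 = exp(1.605 * ln(1.252)) = exp(1.605 * 0.224742) = exp(0.360711) = 1.43435
SDI = 637 * 1.43435 = 913.681 ≈ 914

914


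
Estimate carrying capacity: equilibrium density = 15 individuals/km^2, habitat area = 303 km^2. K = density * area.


K = 15 * 303 = 4545 individuals

4545 individuals


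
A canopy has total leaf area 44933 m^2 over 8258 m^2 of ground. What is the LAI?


LAI = 44933 / 8258 = 5.4411 ≈ 5.44

5.44


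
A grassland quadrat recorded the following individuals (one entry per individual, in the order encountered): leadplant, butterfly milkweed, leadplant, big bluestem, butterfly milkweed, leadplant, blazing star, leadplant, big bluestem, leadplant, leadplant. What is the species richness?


Total individuals logged = 11
Distinct species (count of individuals): leadplant (6), butterfly milkweed (2), big bluestem (2), blazing star (1)
Species richness = number of distinct species = 4

4


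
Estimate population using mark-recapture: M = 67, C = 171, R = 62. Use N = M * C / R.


N = M * C / R = 67 * 171 / 62 = 11457 / 62 = 184.79 ≈ 185

185 individuals


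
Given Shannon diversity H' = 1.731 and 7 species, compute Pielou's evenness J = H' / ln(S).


ln(7) = 1.94591
J = H' / ln(S) = 1.731 / 1.94591 = 0.889558 ≈ 0.8896

0.8896


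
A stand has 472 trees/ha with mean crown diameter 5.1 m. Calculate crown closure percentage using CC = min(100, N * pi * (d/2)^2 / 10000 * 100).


(d/2)^2 = (5.1/2)^2 = 2.55^2 = 6.5025
Crown area = 3.141593 * 6.5025 = 20.4282 m^2
N * area / 10000 * 100 = 472 * 20.4282 / 10000 * 100 = 96.4211
CC = min(100, 96.4211) = 96.4211 ≈ 96.4%

96.4%


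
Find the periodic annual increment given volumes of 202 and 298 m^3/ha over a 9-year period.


PAI = (V2 - V1) / period = (298 - 202) / 9 = 96 / 9 = 10.6667 ≈ 10.67 m^3/ha/yr

10.67 m^3/ha/yr


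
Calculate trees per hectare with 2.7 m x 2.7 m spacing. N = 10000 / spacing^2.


N = 10000 / 2.7^2 = 10000 / 7.29 = 1371.74 ≈ 1372 trees/ha

1372 trees/ha


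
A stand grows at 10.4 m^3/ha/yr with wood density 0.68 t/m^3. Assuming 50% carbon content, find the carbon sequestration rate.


C = 10.4 * 0.68 * 0.5 = 3.536 ≈ 3.54 t C/ha/yr

3.54 t C/ha/yr


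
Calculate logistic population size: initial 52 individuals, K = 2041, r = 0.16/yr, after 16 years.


(K - N0)/N0 = (2041 - 52)/52 = 1989/52 = 38.2500
r*t = 0.16 * 16 = 2.56; exp(-2.56) = 0.0773047
38.2500 * 0.0773047 = 2.95690
1 + 2.95690 = 3.95690
N = 2041 / 3.95690 = 515.808 ≈ 516

516


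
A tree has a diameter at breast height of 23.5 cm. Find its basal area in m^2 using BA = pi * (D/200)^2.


D/200 = 23.5/200 = 0.1175 m
(D/200)^2 = 0.1175^2 = 0.01380625
BA = 3.141593 * 0.01380625 = 0.0433736 ≈ 0.0434 m^2

0.0434 m^2


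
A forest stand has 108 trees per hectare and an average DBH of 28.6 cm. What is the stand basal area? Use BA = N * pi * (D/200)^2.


(D/200)^2 = (28.6/200)^2 = 0.143^2 = 0.020449
Individual BA = 3.141593 * 0.020449 = 0.0642424 m^2
Stand BA = 108 * 0.0642424 = 6.93818 ≈ 6.94 m^2/ha

6.94 m^2/ha


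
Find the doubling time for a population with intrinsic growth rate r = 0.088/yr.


td = ln(2) / 0.088 = 0.693147 / 0.088 = 7.87667 ≈ 7.9 years

7.9 years


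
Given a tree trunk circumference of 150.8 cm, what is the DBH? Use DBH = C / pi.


DBH = C / pi = 150.8 / 3.141593 = 48.0011 ≈ 48.00 cm

48.00 cm


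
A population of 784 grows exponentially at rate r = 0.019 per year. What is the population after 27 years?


r*t = 0.019 * 27 = 0.513
exp(0.513) = 1.67029
N = 784 * 1.67029 = 1309.51 ≈ 1310

1310


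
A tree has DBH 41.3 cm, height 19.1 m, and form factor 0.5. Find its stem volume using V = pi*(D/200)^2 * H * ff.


(D/200)^2 = (41.3/200)^2 = 0.2065^2 = 0.04264225
BA = 3.141593 * 0.04264225 = 0.133965 m^2
V = 0.133965 * 19.1 * 0.5 = 1.27937 ≈ 1.279 m^3

1.279 m^3


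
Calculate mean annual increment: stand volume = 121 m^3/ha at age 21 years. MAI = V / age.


MAI = 121 / 21 = 5.7619 ≈ 5.76 m^3/ha/yr

5.76 m^3/ha/yr


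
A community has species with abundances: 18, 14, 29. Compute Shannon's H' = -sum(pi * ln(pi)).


Total N = 18 + 14 + 29 = 61
Per-species terms:
  p = 18/61 = 0.295082; ln(p) = -1.220502; p*ln(p) = 0.295082 * (-1.220502) = -0.360148
  p = 14/61 = 0.229508; ln(p) = -1.471817; p*ln(p) = 0.229508 * (-1.471817) = -0.337794
  p = 29/61 = 0.475410; ln(p) = -0.743578; p*ln(p) = 0.475410 * (-0.743578) = -0.353504
sum(p*ln(p)) = (-0.360148) + (-0.337794) + (-0.353504) = -1.051446
H' = -(-1.051446) = 1.051446 ≈ 1.0514

1.0514


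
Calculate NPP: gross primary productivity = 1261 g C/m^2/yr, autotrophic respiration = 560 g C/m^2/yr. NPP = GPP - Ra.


NPP = GPP - Ra = 1261 - 560 = 701 g C/m^2/yr

701 g C/m^2/yr


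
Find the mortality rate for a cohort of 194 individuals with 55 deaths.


Mortality rate = 55 / 194 = 0.283505 ≈ 0.2835

0.2835


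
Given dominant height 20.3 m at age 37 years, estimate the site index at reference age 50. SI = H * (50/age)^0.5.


50/37 = 1.35135
(1.35135)^0.5 = 1.16248
SI = 20.3 * 1.16248 = 23.5983 ≈ 23.6 m

23.6 m


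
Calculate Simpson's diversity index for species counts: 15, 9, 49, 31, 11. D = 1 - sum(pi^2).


Total N = 15 + 9 + 49 + 31 + 11 = 115
Per-species terms:
  p = 15/115 = 0.130435; p^2 = 0.130435^2 = 0.017013
  p = 9/115 = 0.078261; p^2 = 0.078261^2 = 0.006125
  p = 49/115 = 0.426087; p^2 = 0.426087^2 = 0.181550
  p = 31/115 = 0.269565; p^2 = 0.269565^2 = 0.072665
  p = 11/115 = 0.095652; p^2 = 0.095652^2 = 0.009149
sum(p^2) = 0.017013 + 0.006125 + 0.181550 + 0.072665 + 0.009149 = 0.286502
D = 1 - 0.286502 = 0.713498 ≈ 0.7135

0.7135


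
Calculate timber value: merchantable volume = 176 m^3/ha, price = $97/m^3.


Value = 176 * 97 = $17072/ha

$17072/ha


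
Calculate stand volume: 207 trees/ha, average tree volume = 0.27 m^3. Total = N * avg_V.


V_stand = 207 * 0.27 = 55.89 ≈ 55.9 m^3/ha

55.9 m^3/ha


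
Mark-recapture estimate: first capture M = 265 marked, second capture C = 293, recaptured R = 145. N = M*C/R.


N = M * C / R = 265 * 293 / 145 = 77645 / 145 = 535.48 ≈ 535

535 individuals


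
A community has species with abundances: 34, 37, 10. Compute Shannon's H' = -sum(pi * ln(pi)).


Total N = 34 + 37 + 10 = 81
Per-species terms:
  p = 34/81 = 0.419753; ln(p) = -0.868089; p*ln(p) = 0.419753 * (-0.868089) = -0.364383
  p = 37/81 = 0.456790; ln(p) = -0.783532; p*ln(p) = 0.456790 * (-0.783532) = -0.357910
  p = 10/81 = 0.123457; ln(p) = -2.091862; p*ln(p) = 0.123457 * (-2.091862) = -0.258255
sum(p*ln(p)) = (-0.364383) + (-0.357910) + (-0.258255) = -0.980548
H' = -(-0.980548) = 0.980548 ≈ 0.9805

0.9805


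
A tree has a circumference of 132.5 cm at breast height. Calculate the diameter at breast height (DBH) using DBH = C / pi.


DBH = C / pi = 132.5 / 3.141593 = 42.1761 ≈ 42.18 cm

42.18 cm


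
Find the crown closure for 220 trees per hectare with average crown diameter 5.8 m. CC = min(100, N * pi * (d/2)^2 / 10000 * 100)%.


(d/2)^2 = (5.8/2)^2 = 2.9^2 = 8.41
Crown area = 3.141593 * 8.41 = 26.4208 m^2
N * area / 10000 * 100 = 220 * 26.4208 / 10000 * 100 = 58.1258
CC = min(100, 58.1258) = 58.1258 ≈ 58.1%

58.1%


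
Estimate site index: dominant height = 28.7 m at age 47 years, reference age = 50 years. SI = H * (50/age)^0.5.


50/47 = 1.06383
(1.06383)^0.5 = 1.03142
SI = 28.7 * 1.03142 = 29.6018 ≈ 29.6 m

29.6 m


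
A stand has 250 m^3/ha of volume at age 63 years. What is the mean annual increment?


MAI = 250 / 63 = 3.9683 ≈ 3.97 m^3/ha/yr

3.97 m^3/ha/yr


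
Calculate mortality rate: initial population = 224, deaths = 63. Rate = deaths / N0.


Mortality rate = 63 / 224 = 0.281250 ≈ 0.2813

0.2813


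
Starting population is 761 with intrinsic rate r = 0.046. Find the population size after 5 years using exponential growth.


r*t = 0.046 * 5 = 0.23
exp(0.23) = 1.25860
N = 761 * 1.25860 = 957.795 ≈ 958

958


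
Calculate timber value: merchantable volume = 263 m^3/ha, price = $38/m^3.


Value = 263 * 38 = $9994/ha

$9994/ha


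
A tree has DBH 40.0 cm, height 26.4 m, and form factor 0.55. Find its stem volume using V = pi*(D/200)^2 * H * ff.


(D/200)^2 = (40.0/200)^2 = 0.2^2 = 0.04
BA = 3.141593 * 0.04 = 0.125664 m^2
V = 0.125664 * 26.4 * 0.55 = 1.82464 ≈ 1.825 m^3

1.825 m^3


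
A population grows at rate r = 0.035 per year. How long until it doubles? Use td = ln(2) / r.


td = ln(2) / 0.035 = 0.693147 / 0.035 = 19.8042 ≈ 19.8 years

19.8 years


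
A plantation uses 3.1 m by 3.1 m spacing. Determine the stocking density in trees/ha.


N = 10000 / 3.1^2 = 10000 / 9.61 = 1040.58 ≈ 1041 trees/ha

1041 trees/ha


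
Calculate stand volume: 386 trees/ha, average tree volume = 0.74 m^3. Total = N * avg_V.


V_stand = 386 * 0.74 = 285.64 ≈ 285.6 m^3/ha

285.6 m^3/ha


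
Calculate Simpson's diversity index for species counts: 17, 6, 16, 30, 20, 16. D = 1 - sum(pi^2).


Total N = 17 + 6 + 16 + 30 + 20 + 16 = 105
Per-species terms:
  p = 17/105 = 0.161905; p^2 = 0.161905^2 = 0.026213
  p = 6/105 = 0.057143; p^2 = 0.057143^2 = 0.003265
  p = 16/105 = 0.152381; p^2 = 0.152381^2 = 0.023220
  p = 30/105 = 0.285714; p^2 = 0.285714^2 = 0.081632
  p = 20/105 = 0.190476; p^2 = 0.190476^2 = 0.036281
  p = 16/105 = 0.152381; p^2 = 0.152381^2 = 0.023220
sum(p^2) = 0.026213 + 0.003265 + 0.023220 + 0.081632 + 0.036281 + 0.023220 = 0.193831
D = 1 - 0.193831 = 0.806169 ≈ 0.8062

0.8062


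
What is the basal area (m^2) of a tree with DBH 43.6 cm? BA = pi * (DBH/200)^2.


D/200 = 43.6/200 = 0.218 m
(D/200)^2 = 0.218^2 = 0.047524
BA = 3.141593 * 0.047524 = 0.149301 ≈ 0.1493 m^2

0.1493 m^2


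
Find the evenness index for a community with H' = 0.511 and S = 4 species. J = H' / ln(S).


ln(4) = 1.38629
J = H' / ln(S) = 0.511 / 1.38629 = 0.368610 ≈ 0.3686

0.3686


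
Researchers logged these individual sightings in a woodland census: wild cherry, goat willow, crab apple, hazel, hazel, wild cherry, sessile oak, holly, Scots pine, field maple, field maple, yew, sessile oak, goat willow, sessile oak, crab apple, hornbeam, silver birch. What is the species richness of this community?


Total individuals logged = 18
Distinct species (count of individuals): wild cherry (2), goat willow (2), crab apple (2), hazel (2), sessile oak (3), holly (1), Scots pine (1), field maple (2), yew (1), hornbeam (1), silver birch (1)
Species richness = number of distinct species = 11

11


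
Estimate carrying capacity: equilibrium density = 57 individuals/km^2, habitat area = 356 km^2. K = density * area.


K = 57 * 356 = 20292 individuals

20292 individuals


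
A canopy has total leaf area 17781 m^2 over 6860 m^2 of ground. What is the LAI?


LAI = 17781 / 6860 = 2.5920 ≈ 2.59

2.59


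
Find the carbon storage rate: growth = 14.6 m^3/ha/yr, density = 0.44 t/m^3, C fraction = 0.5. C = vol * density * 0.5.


C = 14.6 * 0.44 * 0.5 = 3.212 ≈ 3.21 t C/ha/yr

3.21 t C/ha/yr


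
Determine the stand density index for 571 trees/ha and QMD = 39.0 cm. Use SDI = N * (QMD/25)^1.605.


QMD/25 = 39.0/25 = 1.56
(1.56)^1.605 = exp(1.605 * ln(1.56)) = exp(1.605 * 0.444686) = exp(0.713721) = 2.04157
SDI = 571 * 2.04157 = 1165.74 ≈ 1166

1166


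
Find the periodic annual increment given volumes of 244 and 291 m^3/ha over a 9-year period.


PAI = (V2 - V1) / period = (291 - 244) / 9 = 47 / 9 = 5.2222 ≈ 5.22 m^3/ha/yr

5.22 m^3/ha/yr


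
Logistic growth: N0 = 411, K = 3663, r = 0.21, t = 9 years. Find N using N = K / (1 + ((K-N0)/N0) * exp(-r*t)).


(K - N0)/N0 = (3663 - 411)/411 = 3252/411 = 7.91241
r*t = 0.21 * 9 = 1.89; exp(-1.89) = 0.151072
7.91241 * 0.151072 = 1.19534
1 + 1.19534 = 2.19534
N = 3663 / 2.19534 = 1668.53 ≈ 1669

1669


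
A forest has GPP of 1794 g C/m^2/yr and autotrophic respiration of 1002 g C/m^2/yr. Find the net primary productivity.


NPP = GPP - Ra = 1794 - 1002 = 792 g C/m^2/yr

792 g C/m^2/yr


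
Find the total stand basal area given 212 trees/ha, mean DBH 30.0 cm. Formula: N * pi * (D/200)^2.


(D/200)^2 = (30.0/200)^2 = 0.15^2 = 0.0225
Individual BA = 3.141593 * 0.0225 = 0.0706858 m^2
Stand BA = 212 * 0.0706858 = 14.9854 ≈ 14.99 m^2/ha

14.99 m^2/ha


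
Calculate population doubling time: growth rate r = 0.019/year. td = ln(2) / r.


td = ln(2) / 0.019 = 0.693147 / 0.019 = 36.4814 ≈ 36.5 years

36.5 years


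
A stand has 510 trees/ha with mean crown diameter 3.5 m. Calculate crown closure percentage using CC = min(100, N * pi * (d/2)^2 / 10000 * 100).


(d/2)^2 = (3.5/2)^2 = 1.75^2 = 3.0625
Crown area = 3.141593 * 3.0625 = 9.62113 m^2
N * area / 10000 * 100 = 510 * 9.62113 / 10000 * 100 = 49.0678
CC = min(100, 49.0678) = 49.0678 ≈ 49.1%

49.1%


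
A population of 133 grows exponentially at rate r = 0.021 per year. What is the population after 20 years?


r*t = 0.021 * 20 = 0.42
exp(0.42) = 1.52196
N = 133 * 1.52196 = 202.421 ≈ 202

202


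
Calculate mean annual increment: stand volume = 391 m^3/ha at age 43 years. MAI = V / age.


MAI = 391 / 43 = 9.0930 ≈ 9.09 m^3/ha/yr

9.09 m^3/ha/yr


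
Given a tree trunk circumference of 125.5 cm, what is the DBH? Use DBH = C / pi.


DBH = C / pi = 125.5 / 3.141593 = 39.9479 ≈ 39.95 cm

39.95 cm


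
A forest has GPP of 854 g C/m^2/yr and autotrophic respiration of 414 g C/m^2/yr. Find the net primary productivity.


NPP = GPP - Ra = 854 - 414 = 440 g C/m^2/yr

440 g C/m^2/yr


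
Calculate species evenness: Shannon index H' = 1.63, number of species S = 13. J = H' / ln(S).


ln(13) = 2.56495
J = H' / ln(S) = 1.63 / 2.56495 = 0.635490 ≈ 0.6355

0.6355


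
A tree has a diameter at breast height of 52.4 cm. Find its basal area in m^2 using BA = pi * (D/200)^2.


D/200 = 52.4/200 = 0.262 m
(D/200)^2 = 0.262^2 = 0.068644
BA = 3.141593 * 0.068644 = 0.215652 ≈ 0.2157 m^2

0.2157 m^2


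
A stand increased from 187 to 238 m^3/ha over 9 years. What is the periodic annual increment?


PAI = (V2 - V1) / period = (238 - 187) / 9 = 51 / 9 = 5.6667 ≈ 5.67 m^3/ha/yr

5.67 m^3/ha/yr


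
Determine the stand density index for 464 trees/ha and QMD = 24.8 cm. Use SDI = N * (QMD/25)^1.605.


QMD/25 = 24.8/25 = 0.992
(0.992)^1.605 = exp(1.605 * ln(0.992)) = exp(1.605 * (-0.00803217)) = exp(-0.0128916) = 0.987191
SDI = 464 * 0.987191 = 458.057 ≈ 458

458


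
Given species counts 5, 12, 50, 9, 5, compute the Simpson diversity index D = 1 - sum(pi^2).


Total N = 5 + 12 + 50 + 9 + 5 = 81
Per-species terms:
  p = 5/81 = 0.061728; p^2 = 0.061728^2 = 0.003810
  p = 12/81 = 0.148148; p^2 = 0.148148^2 = 0.021948
  p = 50/81 = 0.617284; p^2 = 0.617284^2 = 0.381040
  p = 9/81 = 0.111111; p^2 = 0.111111^2 = 0.012346
  p = 5/81 = 0.061728; p^2 = 0.061728^2 = 0.003810
sum(p^2) = 0.003810 + 0.021948 + 0.381040 + 0.012346 + 0.003810 = 0.422954
D = 1 - 0.422954 = 0.577046 ≈ 0.5770

0.5770


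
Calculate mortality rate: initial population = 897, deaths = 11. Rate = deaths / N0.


Mortality rate = 11 / 897 = 0.012263 ≈ 0.0123

0.0123


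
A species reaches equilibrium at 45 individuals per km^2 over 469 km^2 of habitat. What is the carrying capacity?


K = 45 * 469 = 21105 individuals

21105 individuals


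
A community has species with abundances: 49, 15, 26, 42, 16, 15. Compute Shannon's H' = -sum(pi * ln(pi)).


Total N = 49 + 15 + 26 + 42 + 16 + 15 = 163
Per-species terms:
  p = 49/163 = 0.300613; ln(p) = -1.201932; p*ln(p) = 0.300613 * (-1.201932) = -0.361316
  p = 15/163 = 0.092025; ln(p) = -2.385695; p*ln(p) = 0.092025 * (-2.385695) = -0.219544
  p = 26/163 = 0.159509; ln(p) = -1.835655; p*ln(p) = 0.159509 * (-1.835655) = -0.292803
  p = 42/163 = 0.257669; ln(p) = -1.356079; p*ln(p) = 0.257669 * (-1.356079) = -0.349420
  p = 16/163 = 0.098160; ln(p) = -2.321156; p*ln(p) = 0.098160 * (-2.321156) = -0.227845
  p = 15/163 = 0.092025; ln(p) = -2.385695; p*ln(p) = 0.092025 * (-2.385695) = -0.219544
sum(p*ln(p)) = (-0.361316) + (-0.219544) + (-0.292803) + (-0.349420) + (-0.227845) + (-0.219544) = -1.670472
H' = -(-1.670472) = 1.670472 ≈ 1.6705

1.6705


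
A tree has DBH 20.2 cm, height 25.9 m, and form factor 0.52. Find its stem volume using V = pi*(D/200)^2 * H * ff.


(D/200)^2 = (20.2/200)^2 = 0.101^2 = 0.010201
BA = 3.141593 * 0.010201 = 0.0320474 m^2
V = 0.0320474 * 25.9 * 0.52 = 0.431614 ≈ 0.432 m^3

0.432 m^3


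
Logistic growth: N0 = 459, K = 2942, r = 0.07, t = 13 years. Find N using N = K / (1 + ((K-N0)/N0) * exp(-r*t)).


(K - N0)/N0 = (2942 - 459)/459 = 2483/459 = 5.40959
r*t = 0.07 * 13 = 0.91; exp(-0.91) = 0.402524
5.40959 * 0.402524 = 2.17749
1 + 2.17749 = 3.17749
N = 2942 / 3.17749 = 925.888 ≈ 926

926


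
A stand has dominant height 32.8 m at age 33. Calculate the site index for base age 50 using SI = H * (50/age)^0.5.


50/33 = 1.51515
(1.51515)^0.5 = 1.23091
SI = 32.8 * 1.23091 = 40.3738 ≈ 40.4 m

40.4 m


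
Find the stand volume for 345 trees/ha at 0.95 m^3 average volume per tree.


V_stand = 345 * 0.95 = 327.75 ≈ 327.8 m^3/ha

327.8 m^3/ha


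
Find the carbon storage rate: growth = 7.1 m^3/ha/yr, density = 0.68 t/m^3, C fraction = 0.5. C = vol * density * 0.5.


C = 7.1 * 0.68 * 0.5 = 2.414 ≈ 2.41 t C/ha/yr

2.41 t C/ha/yr


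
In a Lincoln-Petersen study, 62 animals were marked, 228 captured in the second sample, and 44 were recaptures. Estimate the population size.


N = M * C / R = 62 * 228 / 44 = 14136 / 44 = 321.27 ≈ 321

321 individuals


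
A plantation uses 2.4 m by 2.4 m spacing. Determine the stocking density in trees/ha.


N = 10000 / 2.4^2 = 10000 / 5.76 = 1736.11 ≈ 1736 trees/ha

1736 trees/ha


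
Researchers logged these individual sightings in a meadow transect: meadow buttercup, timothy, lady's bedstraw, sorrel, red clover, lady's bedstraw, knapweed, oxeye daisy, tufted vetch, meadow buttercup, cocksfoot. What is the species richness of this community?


Total individuals logged = 11
Distinct species (count of individuals): meadow buttercup (2), timothy (1), lady's bedstraw (2), sorrel (1), red clover (1), knapweed (1), oxeye daisy (1), tufted vetch (1), cocksfoot (1)
Species richness = number of distinct species = 9

9


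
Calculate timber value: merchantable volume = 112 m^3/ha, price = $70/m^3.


Value = 112 * 70 = $7840/ha

$7840/ha


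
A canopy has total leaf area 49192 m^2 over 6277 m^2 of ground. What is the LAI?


LAI = 49192 / 6277 = 7.8369 ≈ 7.84

7.84


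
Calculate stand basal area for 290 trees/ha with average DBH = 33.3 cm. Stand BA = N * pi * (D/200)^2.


(D/200)^2 = (33.3/200)^2 = 0.1665^2 = 0.02772225
Individual BA = 3.141593 * 0.02772225 = 0.0870920 m^2
Stand BA = 290 * 0.0870920 = 25.2567 ≈ 25.26 m^2/ha

25.26 m^2/ha


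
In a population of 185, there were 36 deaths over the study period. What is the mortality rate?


Mortality rate = 36 / 185 = 0.194595 ≈ 0.1946

0.1946


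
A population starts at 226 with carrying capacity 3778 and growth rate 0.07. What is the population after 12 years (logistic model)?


(K - N0)/N0 = (3778 - 226)/226 = 3552/226 = 15.7168
r*t = 0.07 * 12 = 0.84; exp(-0.84) = 0.431711
15.7168 * 0.431711 = 6.78512
1 + 6.78512 = 7.78512
N = 3778 / 7.78512 = 485.285 ≈ 485

485


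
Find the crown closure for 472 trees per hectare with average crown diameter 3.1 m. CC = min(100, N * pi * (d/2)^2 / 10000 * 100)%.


(d/2)^2 = (3.1/2)^2 = 1.55^2 = 2.4025
Crown area = 3.141593 * 2.4025 = 7.54768 m^2
N * area / 10000 * 100 = 472 * 7.54768 / 10000 * 100 = 35.6250
CC = min(100, 35.6250) = 35.6250 ≈ 35.6%

35.6%


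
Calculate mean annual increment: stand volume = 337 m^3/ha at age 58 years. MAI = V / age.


MAI = 337 / 58 = 5.8103 ≈ 5.81 m^3/ha/yr

5.81 m^3/ha/yr


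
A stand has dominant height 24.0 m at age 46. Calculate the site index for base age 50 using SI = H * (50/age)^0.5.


50/46 = 1.08696
(1.08696)^0.5 = 1.04257
SI = 24.0 * 1.04257 = 25.0217 ≈ 25.0 m

25.0 m


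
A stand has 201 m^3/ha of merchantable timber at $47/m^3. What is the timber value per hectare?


Value = 201 * 47 = $9447/ha

$9447/ha


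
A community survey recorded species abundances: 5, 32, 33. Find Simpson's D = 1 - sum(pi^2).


Total N = 5 + 32 + 33 = 70
Per-species terms:
  p = 5/70 = 0.071429; p^2 = 0.071429^2 = 0.005102
  p = 32/70 = 0.457143; p^2 = 0.457143^2 = 0.208980
  p = 33/70 = 0.471429; p^2 = 0.471429^2 = 0.222245
sum(p^2) = 0.005102 + 0.208980 + 0.222245 = 0.436327
D = 1 - 0.436327 = 0.563673 ≈ 0.5637

0.5637


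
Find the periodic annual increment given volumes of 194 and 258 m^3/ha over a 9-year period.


PAI = (V2 - V1) / period = (258 - 194) / 9 = 64 / 9 = 7.1111 ≈ 7.11 m^3/ha/yr

7.11 m^3/ha/yr


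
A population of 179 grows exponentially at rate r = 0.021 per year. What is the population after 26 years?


r*t = 0.021 * 26 = 0.546
exp(0.546) = 1.72633
N = 179 * 1.72633 = 309.013 ≈ 309

309


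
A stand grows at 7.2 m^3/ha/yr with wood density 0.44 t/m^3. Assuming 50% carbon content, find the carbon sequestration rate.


C = 7.2 * 0.44 * 0.5 = 1.584 ≈ 1.58 t C/ha/yr

1.58 t C/ha/yr


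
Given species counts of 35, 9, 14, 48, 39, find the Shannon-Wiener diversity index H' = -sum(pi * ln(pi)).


Total N = 35 + 9 + 14 + 48 + 39 = 145
Per-species terms:
  p = 35/145 = 0.241379; ln(p) = -1.421387; p*ln(p) = 0.241379 * (-1.421387) = -0.343093
  p = 9/145 = 0.062069; ln(p) = -2.779509; p*ln(p) = 0.062069 * (-2.779509) = -0.172521
  p = 14/145 = 0.096552; ln(p) = -2.337674; p*ln(p) = 0.096552 * (-2.337674) = -0.225707
  p = 48/145 = 0.331034; ln(p) = -1.105534; p*ln(p) = 0.331034 * (-1.105534) = -0.365969
  p = 39/145 = 0.268966; ln(p) = -1.313170; p*ln(p) = 0.268966 * (-1.313170) = -0.353198
sum(p*ln(p)) = (-0.343093) + (-0.172521) + (-0.225707) + (-0.365969) + (-0.353198) = -1.460488
H' = -(-1.460488) = 1.460488 ≈ 1.4605

1.4605


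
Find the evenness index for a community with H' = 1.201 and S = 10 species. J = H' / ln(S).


ln(10) = 2.30259
J = H' / ln(S) = 1.201 / 2.30259 = 0.521587 ≈ 0.5216

0.5216


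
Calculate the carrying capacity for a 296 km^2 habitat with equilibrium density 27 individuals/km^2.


K = 27 * 296 = 7992 individuals

7992 individuals


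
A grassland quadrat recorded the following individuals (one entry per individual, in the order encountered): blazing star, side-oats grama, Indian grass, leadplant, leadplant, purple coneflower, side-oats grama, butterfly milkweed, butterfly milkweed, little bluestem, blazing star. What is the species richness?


Total individuals logged = 11
Distinct species (count of individuals): blazing star (2), side-oats grama (2), Indian grass (1), leadplant (2), purple coneflower (1), butterfly milkweed (2), little bluestem (1)
Species richness = number of distinct species = 7

7


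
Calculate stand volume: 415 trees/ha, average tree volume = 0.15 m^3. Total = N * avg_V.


V_stand = 415 * 0.15 = 62.25 ≈ 62.3 m^3/ha

62.3 m^3/ha


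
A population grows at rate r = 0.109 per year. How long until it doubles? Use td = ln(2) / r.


td = ln(2) / 0.109 = 0.693147 / 0.109 = 6.35915 ≈ 6.4 years

6.4 years


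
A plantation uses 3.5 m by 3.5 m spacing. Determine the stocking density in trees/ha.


N = 10000 / 3.5^2 = 10000 / 12.25 = 816.327 ≈ 816 trees/ha

816 trees/ha


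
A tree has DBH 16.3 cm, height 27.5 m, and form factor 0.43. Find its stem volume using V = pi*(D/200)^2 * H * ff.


(D/200)^2 = (16.3/200)^2 = 0.0815^2 = 0.00664225
BA = 3.141593 * 0.00664225 = 0.0208672 m^2
V = 0.0208672 * 27.5 * 0.43 = 0.246755 ≈ 0.247 m^3

0.247 m^3


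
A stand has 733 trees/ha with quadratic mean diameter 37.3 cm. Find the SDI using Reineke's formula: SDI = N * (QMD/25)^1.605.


QMD/25 = 37.3/25 = 1.492
(1.492)^1.605 = exp(1.605 * ln(1.492)) = exp(1.605 * 0.400118) = exp(0.642189) = 1.90064
SDI = 733 * 1.90064 = 1393.17 ≈ 1393

1393


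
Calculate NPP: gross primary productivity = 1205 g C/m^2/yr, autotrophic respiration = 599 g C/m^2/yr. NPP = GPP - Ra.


NPP = GPP - Ra = 1205 - 599 = 606 g C/m^2/yr

606 g C/m^2/yr


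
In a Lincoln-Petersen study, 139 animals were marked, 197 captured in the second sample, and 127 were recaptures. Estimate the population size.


N = M * C / R = 139 * 197 / 127 = 27383 / 127 = 215.61 ≈ 216

216 individuals


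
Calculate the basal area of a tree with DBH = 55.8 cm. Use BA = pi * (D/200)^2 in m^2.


D/200 = 55.8/200 = 0.279 m
(D/200)^2 = 0.279^2 = 0.077841
BA = 3.141593 * 0.077841 = 0.244545 ≈ 0.2445 m^2

0.2445 m^2


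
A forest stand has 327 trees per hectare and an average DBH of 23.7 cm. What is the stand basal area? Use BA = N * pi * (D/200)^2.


(D/200)^2 = (23.7/200)^2 = 0.1185^2 = 0.01404225
Individual BA = 3.141593 * 0.01404225 = 0.0441150 m^2
Stand BA = 327 * 0.0441150 = 14.4256 ≈ 14.43 m^2/ha

14.43 m^2/ha


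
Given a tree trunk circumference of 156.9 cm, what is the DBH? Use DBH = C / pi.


DBH = C / pi = 156.9 / 3.141593 = 49.9428 ≈ 49.94 cm

49.94 cm


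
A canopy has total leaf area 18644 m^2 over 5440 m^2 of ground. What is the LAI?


LAI = 18644 / 5440 = 3.4272 ≈ 3.43

3.43


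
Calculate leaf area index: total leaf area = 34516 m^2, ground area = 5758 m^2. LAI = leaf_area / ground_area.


LAI = 34516 / 5758 = 5.9944 ≈ 5.99

5.99


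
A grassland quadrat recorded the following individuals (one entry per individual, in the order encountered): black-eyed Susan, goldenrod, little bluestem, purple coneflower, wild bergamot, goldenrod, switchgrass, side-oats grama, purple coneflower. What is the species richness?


Total individuals logged = 9
Distinct species (count of individuals): black-eyed Susan (1), goldenrod (2), little bluestem (1), purple coneflower (2), wild bergamot (1), switchgrass (1), side-oats grama (1)
Species richness = number of distinct species = 7

7


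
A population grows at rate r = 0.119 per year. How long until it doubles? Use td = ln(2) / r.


td = ln(2) / 0.119 = 0.693147 / 0.119 = 5.82476 ≈ 5.8 years

5.8 years


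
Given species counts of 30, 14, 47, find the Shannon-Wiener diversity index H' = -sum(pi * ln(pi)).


Total N = 30 + 14 + 47 = 91
Per-species terms:
  p = 30/91 = 0.329670; ln(p) = -1.109663; p*ln(p) = 0.329670 * (-1.109663) = -0.365823
  p = 14/91 = 0.153846; ln(p) = -1.871803; p*ln(p) = 0.153846 * (-1.871803) = -0.287969
  p = 47/91 = 0.516484; ln(p) = -0.660711; p*ln(p) = 0.516484 * (-0.660711) = -0.341247
sum(p*ln(p)) = (-0.365823) + (-0.287969) + (-0.341247) = -0.995039
H' = -(-0.995039) = 0.995039 ≈ 0.9950

0.9950


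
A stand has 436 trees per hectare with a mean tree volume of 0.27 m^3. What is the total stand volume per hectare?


V_stand = 436 * 0.27 = 117.72 ≈ 117.7 m^3/ha

117.7 m^3/ha


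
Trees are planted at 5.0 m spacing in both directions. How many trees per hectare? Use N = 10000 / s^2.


N = 10000 / 5.0^2 = 10000 / 25 = 400.000 ≈ 400 trees/ha

400 trees/ha


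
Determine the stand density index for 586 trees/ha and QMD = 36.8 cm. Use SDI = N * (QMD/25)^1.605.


QMD/25 = 36.8/25 = 1.472
(1.472)^1.605 = exp(1.605 * ln(1.472)) = exp(1.605 * 0.386622) = exp(0.620528) = 1.85991
SDI = 586 * 1.85991 = 1089.91 ≈ 1090

1090


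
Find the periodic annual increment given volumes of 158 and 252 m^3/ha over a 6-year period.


PAI = (V2 - V1) / period = (252 - 158) / 6 = 94 / 6 = 15.6667 ≈ 15.67 m^3/ha/yr

15.67 m^3/ha/yr


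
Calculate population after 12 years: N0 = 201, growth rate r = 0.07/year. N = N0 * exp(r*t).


r*t = 0.07 * 12 = 0.84
exp(0.84) = 2.31637
N = 201 * 2.31637 = 465.590 ≈ 466

466


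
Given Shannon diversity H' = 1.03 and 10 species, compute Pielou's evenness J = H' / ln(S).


ln(10) = 2.30259
J = H' / ln(S) = 1.03 / 2.30259 = 0.447322 ≈ 0.4473

0.4473


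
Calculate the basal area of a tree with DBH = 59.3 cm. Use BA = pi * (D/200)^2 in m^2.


D/200 = 59.3/200 = 0.2965 m
(D/200)^2 = 0.2965^2 = 0.08791225
BA = 3.141593 * 0.08791225 = 0.276185 ≈ 0.2762 m^2

0.2762 m^2


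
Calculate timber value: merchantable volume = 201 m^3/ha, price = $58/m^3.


Value = 201 * 58 = $11658/ha

$11658/ha


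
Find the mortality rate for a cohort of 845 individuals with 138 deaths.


Mortality rate = 138 / 845 = 0.163314 ≈ 0.1633

0.1633


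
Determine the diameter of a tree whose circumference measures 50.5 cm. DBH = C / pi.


DBH = C / pi = 50.5 / 3.141593 = 16.0746 ≈ 16.07 cm

16.07 cm


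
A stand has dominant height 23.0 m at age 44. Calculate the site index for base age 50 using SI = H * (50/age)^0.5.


50/44 = 1.13636
(1.13636)^0.5 = 1.06600
SI = 23.0 * 1.06600 = 24.5180 ≈ 24.5 m

24.5 m


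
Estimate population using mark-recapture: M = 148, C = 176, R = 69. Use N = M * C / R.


N = M * C / R = 148 * 176 / 69 = 26048 / 69 = 377.51 ≈ 378

378 individuals


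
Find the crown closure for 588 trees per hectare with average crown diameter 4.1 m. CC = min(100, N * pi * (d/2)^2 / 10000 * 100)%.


(d/2)^2 = (4.1/2)^2 = 2.05^2 = 4.2025
Crown area = 3.141593 * 4.2025 = 13.2025 m^2
N * area / 10000 * 100 = 588 * 13.2025 / 10000 * 100 = 77.6307
CC = min(100, 77.6307) = 77.6307 ≈ 77.6%

77.6%


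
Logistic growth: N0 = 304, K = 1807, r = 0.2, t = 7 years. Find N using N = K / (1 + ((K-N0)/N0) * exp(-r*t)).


(K - N0)/N0 = (1807 - 304)/304 = 1503/304 = 4.94408
r*t = 0.2 * 7 = 1.4; exp(-1.4) = 0.246597
4.94408 * 0.246597 = 1.21920
1 + 1.21920 = 2.21920
N = 1807 / 2.21920 = 814.257 ≈ 814

814


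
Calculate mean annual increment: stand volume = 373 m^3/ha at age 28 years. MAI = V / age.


MAI = 373 / 28 = 13.3214 ≈ 13.32 m^3/ha/yr

13.32 m^3/ha/yr


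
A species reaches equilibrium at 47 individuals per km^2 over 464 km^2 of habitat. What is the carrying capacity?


K = 47 * 464 = 21808 individuals

21808 individuals


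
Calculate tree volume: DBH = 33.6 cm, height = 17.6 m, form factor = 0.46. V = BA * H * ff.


(D/200)^2 = (33.6/200)^2 = 0.168^2 = 0.028224
BA = 3.141593 * 0.028224 = 0.0886683 m^2
V = 0.0886683 * 17.6 * 0.46 = 0.717859 ≈ 0.718 m^3

0.718 m^3


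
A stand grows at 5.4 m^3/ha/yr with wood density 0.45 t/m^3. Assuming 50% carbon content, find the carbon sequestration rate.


C = 5.4 * 0.45 * 0.5 = 1.215 ≈ 1.22 t C/ha/yr

1.22 t C/ha/yr


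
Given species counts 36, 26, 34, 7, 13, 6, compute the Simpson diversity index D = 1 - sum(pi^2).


Total N = 36 + 26 + 34 + 7 + 13 + 6 = 122
Per-species terms:
  p = 36/122 = 0.295082; p^2 = 0.295082^2 = 0.087073
  p = 26/122 = 0.213115; p^2 = 0.213115^2 = 0.045418
  p = 34/122 = 0.278689; p^2 = 0.278689^2 = 0.077668
  p = 7/122 = 0.057377; p^2 = 0.057377^2 = 0.003292
  p = 13/122 = 0.106557; p^2 = 0.106557^2 = 0.011354
  p = 6/122 = 0.049180; p^2 = 0.049180^2 = 0.002419
sum(p^2) = 0.087073 + 0.045418 + 0.077668 + 0.003292 + 0.011354 + 0.002419 = 0.227224
D = 1 - 0.227224 = 0.772776 ≈ 0.7728

0.7728


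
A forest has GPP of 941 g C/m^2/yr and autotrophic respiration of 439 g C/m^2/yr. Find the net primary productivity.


NPP = GPP - Ra = 941 - 439 = 502 g C/m^2/yr

502 g C/m^2/yr


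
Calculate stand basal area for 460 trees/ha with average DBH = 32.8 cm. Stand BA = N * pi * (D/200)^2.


(D/200)^2 = (32.8/200)^2 = 0.164^2 = 0.026896
Individual BA = 3.141593 * 0.026896 = 0.0844963 m^2
Stand BA = 460 * 0.0844963 = 38.8683 ≈ 38.87 m^2/ha

38.87 m^2/ha


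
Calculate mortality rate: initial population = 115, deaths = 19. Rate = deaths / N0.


Mortality rate = 19 / 115 = 0.165217 ≈ 0.1652

0.1652


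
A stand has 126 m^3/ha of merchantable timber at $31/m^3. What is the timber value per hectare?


Value = 126 * 31 = $3906/ha

$3906/ha


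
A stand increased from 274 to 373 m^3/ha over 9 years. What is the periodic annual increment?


PAI = (V2 - V1) / period = (373 - 274) / 9 = 99 / 9 = 11.00 m^3/ha/yr

11.00 m^3/ha/yr


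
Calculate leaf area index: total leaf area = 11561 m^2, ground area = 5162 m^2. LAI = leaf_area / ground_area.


LAI = 11561 / 5162 = 2.2396 ≈ 2.24

2.24


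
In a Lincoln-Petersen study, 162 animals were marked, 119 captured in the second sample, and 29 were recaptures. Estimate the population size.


N = M * C / R = 162 * 119 / 29 = 19278 / 29 = 664.76 ≈ 665

665 individuals


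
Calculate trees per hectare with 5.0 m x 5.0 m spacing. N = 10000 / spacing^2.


N = 10000 / 5.0^2 = 10000 / 25 = 400.000 ≈ 400 trees/ha

400 trees/ha


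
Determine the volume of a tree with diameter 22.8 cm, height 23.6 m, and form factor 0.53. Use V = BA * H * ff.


(D/200)^2 = (22.8/200)^2 = 0.114^2 = 0.012996
BA = 3.141593 * 0.012996 = 0.0408281 m^2
V = 0.0408281 * 23.6 * 0.53 = 0.510678 ≈ 0.511 m^3

0.511 m^3


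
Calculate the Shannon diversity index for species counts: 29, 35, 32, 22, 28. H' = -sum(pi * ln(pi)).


Total N = 29 + 35 + 32 + 22 + 28 = 146
Per-species terms:
  p = 29/146 = 0.198630; ln(p) = -1.616311; p*ln(p) = 0.198630 * (-1.616311) = -0.321048
  p = 35/146 = 0.239726; ln(p) = -1.428259; p*ln(p) = 0.239726 * (-1.428259) = -0.342391
  p = 32/146 = 0.219178; ln(p) = -1.517871; p*ln(p) = 0.219178 * (-1.517871) = -0.332684
  p = 22/146 = 0.150685; ln(p) = -1.892564; p*ln(p) = 0.150685 * (-1.892564) = -0.285181
  p = 28/146 = 0.191781; ln(p) = -1.651401; p*ln(p) = 0.191781 * (-1.651401) = -0.316707
sum(p*ln(p)) = (-0.321048) + (-0.342391) + (-0.332684) + (-0.285181) + (-0.316707) = -1.598011
H' = -(-1.598011) = 1.598011 ≈ 1.5980

1.5980


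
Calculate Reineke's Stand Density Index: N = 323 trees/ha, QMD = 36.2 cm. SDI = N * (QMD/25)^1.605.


QMD/25 = 36.2/25 = 1.448
(1.448)^1.605 = exp(1.605 * ln(1.448)) = exp(1.605 * 0.370183) = exp(0.594144) = 1.81148
SDI = 323 * 1.81148 = 585.108 ≈ 585

585


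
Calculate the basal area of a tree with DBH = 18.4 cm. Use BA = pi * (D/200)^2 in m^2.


D/200 = 18.4/200 = 0.092 m
(D/200)^2 = 0.092^2 = 0.008464
BA = 3.141593 * 0.008464 = 0.0265904 ≈ 0.0266 m^2

0.0266 m^2


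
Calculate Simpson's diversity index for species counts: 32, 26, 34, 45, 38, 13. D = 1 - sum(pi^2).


Total N = 32 + 26 + 34 + 45 + 38 + 13 = 188
Per-species terms:
  p = 32/188 = 0.170213; p^2 = 0.170213^2 = 0.028972
  p = 26/188 = 0.138298; p^2 = 0.138298^2 = 0.019126
  p = 34/188 = 0.180851; p^2 = 0.180851^2 = 0.032707
  p = 45/188 = 0.239362; p^2 = 0.239362^2 = 0.057294
  p = 38/188 = 0.202128; p^2 = 0.202128^2 = 0.040856
  p = 13/188 = 0.069149; p^2 = 0.069149^2 = 0.004782
sum(p^2) = 0.028972 + 0.019126 + 0.032707 + 0.057294 + 0.040856 + 0.004782 = 0.183737
D = 1 - 0.183737 = 0.816263 ≈ 0.8163

0.8163


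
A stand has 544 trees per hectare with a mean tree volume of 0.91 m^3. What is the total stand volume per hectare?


V_stand = 544 * 0.91 = 495.04 ≈ 495.0 m^3/ha

495.0 m^3/ha


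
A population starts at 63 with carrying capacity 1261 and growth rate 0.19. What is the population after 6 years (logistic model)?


(K - N0)/N0 = (1261 - 63)/63 = 1198/63 = 19.0159
r*t = 0.19 * 6 = 1.14; exp(-1.14) = 0.319819
19.0159 * 0.319819 = 6.08165
1 + 6.08165 = 7.08165
N = 1261 / 7.08165 = 178.066 ≈ 178

178


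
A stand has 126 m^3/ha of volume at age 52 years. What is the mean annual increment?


MAI = 126 / 52 = 2.4231 ≈ 2.42 m^3/ha/yr

2.42 m^3/ha/yr


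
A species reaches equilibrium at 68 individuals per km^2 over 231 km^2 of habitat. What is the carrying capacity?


K = 68 * 231 = 15708 individuals

15708 individuals


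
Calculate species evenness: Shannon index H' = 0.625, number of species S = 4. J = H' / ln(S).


ln(4) = 1.38629
J = H' / ln(S) = 0.625 / 1.38629 = 0.450844 ≈ 0.4508

0.4508


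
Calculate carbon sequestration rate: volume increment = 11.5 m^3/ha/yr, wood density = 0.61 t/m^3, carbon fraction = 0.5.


C = 11.5 * 0.61 * 0.5 = 3.5075 ≈ 3.51 t C/ha/yr

3.51 t C/ha/yr


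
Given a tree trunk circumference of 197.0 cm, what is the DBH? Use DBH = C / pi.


DBH = C / pi = 197.0 / 3.141593 = 62.7070 ≈ 62.71 cm

62.71 cm


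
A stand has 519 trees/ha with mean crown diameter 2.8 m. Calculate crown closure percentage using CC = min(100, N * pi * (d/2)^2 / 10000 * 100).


(d/2)^2 = (2.8/2)^2 = 1.4^2 = 1.96
Crown area = 3.141593 * 1.96 = 6.15752 m^2
N * area / 10000 * 100 = 519 * 6.15752 / 10000 * 100 = 31.9575
CC = min(100, 31.9575) = 31.9575 ≈ 32.0%

32.0%
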